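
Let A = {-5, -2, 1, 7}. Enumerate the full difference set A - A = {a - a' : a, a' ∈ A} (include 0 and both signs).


A - A = {a - a' : a, a' ∈ A}.
Compute a - a' for each ordered pair (a, a'):
a = -5: -5--5=0, -5--2=-3, -5-1=-6, -5-7=-12
a = -2: -2--5=3, -2--2=0, -2-1=-3, -2-7=-9
a = 1: 1--5=6, 1--2=3, 1-1=0, 1-7=-6
a = 7: 7--5=12, 7--2=9, 7-1=6, 7-7=0
Collecting distinct values (and noting 0 appears from a-a):
A - A = {-12, -9, -6, -3, 0, 3, 6, 9, 12}
|A - A| = 9

A - A = {-12, -9, -6, -3, 0, 3, 6, 9, 12}


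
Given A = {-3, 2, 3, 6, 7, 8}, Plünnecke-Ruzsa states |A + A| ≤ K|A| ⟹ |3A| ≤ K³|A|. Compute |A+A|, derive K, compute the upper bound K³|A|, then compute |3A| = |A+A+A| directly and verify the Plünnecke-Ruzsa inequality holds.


|A| = 6.
Step 1: Compute A + A by enumerating all 36 pairs.
A + A = {-6, -1, 0, 3, 4, 5, 6, 8, 9, 10, 11, 12, 13, 14, 15, 16}, so |A + A| = 16.
Step 2: Doubling constant K = |A + A|/|A| = 16/6 = 16/6 ≈ 2.6667.
Step 3: Plünnecke-Ruzsa gives |3A| ≤ K³·|A| = (2.6667)³ · 6 ≈ 113.7778.
Step 4: Compute 3A = A + A + A directly by enumerating all triples (a,b,c) ∈ A³; |3A| = 27.
Step 5: Check 27 ≤ 113.7778? Yes ✓.

K = 16/6, Plünnecke-Ruzsa bound K³|A| ≈ 113.7778, |3A| = 27, inequality holds.


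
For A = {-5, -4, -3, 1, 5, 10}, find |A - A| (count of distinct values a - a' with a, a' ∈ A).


A - A = {a - a' : a, a' ∈ A}; |A| = 6.
Bounds: 2|A|-1 ≤ |A - A| ≤ |A|² - |A| + 1, i.e. 11 ≤ |A - A| ≤ 31.
Note: 0 ∈ A - A always (from a - a). The set is symmetric: if d ∈ A - A then -d ∈ A - A.
Enumerate nonzero differences d = a - a' with a > a' (then include -d):
Positive differences: {1, 2, 4, 5, 6, 8, 9, 10, 13, 14, 15}
Full difference set: {0} ∪ (positive diffs) ∪ (negative diffs).
|A - A| = 1 + 2·11 = 23 (matches direct enumeration: 23).

|A - A| = 23


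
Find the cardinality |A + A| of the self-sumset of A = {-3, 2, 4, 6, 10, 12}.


A + A = {a + a' : a, a' ∈ A}; |A| = 6.
General bounds: 2|A| - 1 ≤ |A + A| ≤ |A|(|A|+1)/2, i.e. 11 ≤ |A + A| ≤ 21.
Lower bound 2|A|-1 is attained iff A is an arithmetic progression.
Enumerate sums a + a' for a ≤ a' (symmetric, so this suffices):
a = -3: -3+-3=-6, -3+2=-1, -3+4=1, -3+6=3, -3+10=7, -3+12=9
a = 2: 2+2=4, 2+4=6, 2+6=8, 2+10=12, 2+12=14
a = 4: 4+4=8, 4+6=10, 4+10=14, 4+12=16
a = 6: 6+6=12, 6+10=16, 6+12=18
a = 10: 10+10=20, 10+12=22
a = 12: 12+12=24
Distinct sums: {-6, -1, 1, 3, 4, 6, 7, 8, 9, 10, 12, 14, 16, 18, 20, 22, 24}
|A + A| = 17

|A + A| = 17


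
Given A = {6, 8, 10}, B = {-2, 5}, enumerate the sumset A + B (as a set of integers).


A + B = {a + b : a ∈ A, b ∈ B}.
Enumerate all |A|·|B| = 3·2 = 6 pairs (a, b) and collect distinct sums.
a = 6: 6+-2=4, 6+5=11
a = 8: 8+-2=6, 8+5=13
a = 10: 10+-2=8, 10+5=15
Collecting distinct sums: A + B = {4, 6, 8, 11, 13, 15}
|A + B| = 6

A + B = {4, 6, 8, 11, 13, 15}


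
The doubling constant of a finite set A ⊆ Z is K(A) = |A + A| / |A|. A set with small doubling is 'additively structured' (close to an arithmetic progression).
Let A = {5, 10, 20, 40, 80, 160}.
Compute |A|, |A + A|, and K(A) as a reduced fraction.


|A| = 6.
Compute A + A by enumerating all 36 pairs.
A + A = {10, 15, 20, 25, 30, 40, 45, 50, 60, 80, 85, 90, 100, 120, 160, 165, 170, 180, 200, 240, 320}, so |A + A| = 21.
K = |A + A| / |A| = 21/6 = 7/2 ≈ 3.5000.
Reference: AP of size 6 gives K = 11/6 ≈ 1.8333; a fully generic set of size 6 gives K ≈ 3.5000.

|A| = 6, |A + A| = 21, K = 21/6 = 7/2.


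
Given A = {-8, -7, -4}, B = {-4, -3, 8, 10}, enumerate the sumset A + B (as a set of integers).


A + B = {a + b : a ∈ A, b ∈ B}.
Enumerate all |A|·|B| = 3·4 = 12 pairs (a, b) and collect distinct sums.
a = -8: -8+-4=-12, -8+-3=-11, -8+8=0, -8+10=2
a = -7: -7+-4=-11, -7+-3=-10, -7+8=1, -7+10=3
a = -4: -4+-4=-8, -4+-3=-7, -4+8=4, -4+10=6
Collecting distinct sums: A + B = {-12, -11, -10, -8, -7, 0, 1, 2, 3, 4, 6}
|A + B| = 11

A + B = {-12, -11, -10, -8, -7, 0, 1, 2, 3, 4, 6}


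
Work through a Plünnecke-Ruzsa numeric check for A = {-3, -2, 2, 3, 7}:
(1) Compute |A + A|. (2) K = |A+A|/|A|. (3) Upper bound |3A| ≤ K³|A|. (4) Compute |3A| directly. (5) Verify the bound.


|A| = 5.
Step 1: Compute A + A by enumerating all 25 pairs.
A + A = {-6, -5, -4, -1, 0, 1, 4, 5, 6, 9, 10, 14}, so |A + A| = 12.
Step 2: Doubling constant K = |A + A|/|A| = 12/5 = 12/5 ≈ 2.4000.
Step 3: Plünnecke-Ruzsa gives |3A| ≤ K³·|A| = (2.4000)³ · 5 ≈ 69.1200.
Step 4: Compute 3A = A + A + A directly by enumerating all triples (a,b,c) ∈ A³; |3A| = 22.
Step 5: Check 22 ≤ 69.1200? Yes ✓.

K = 12/5, Plünnecke-Ruzsa bound K³|A| ≈ 69.1200, |3A| = 22, inequality holds.


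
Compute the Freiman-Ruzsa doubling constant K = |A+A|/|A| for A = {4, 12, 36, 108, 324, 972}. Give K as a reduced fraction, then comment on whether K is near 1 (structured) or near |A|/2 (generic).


|A| = 6.
Compute A + A by enumerating all 36 pairs.
A + A = {8, 16, 24, 40, 48, 72, 112, 120, 144, 216, 328, 336, 360, 432, 648, 976, 984, 1008, 1080, 1296, 1944}, so |A + A| = 21.
K = |A + A| / |A| = 21/6 = 7/2 ≈ 3.5000.
Reference: AP of size 6 gives K = 11/6 ≈ 1.8333; a fully generic set of size 6 gives K ≈ 3.5000.

|A| = 6, |A + A| = 21, K = 21/6 = 7/2.


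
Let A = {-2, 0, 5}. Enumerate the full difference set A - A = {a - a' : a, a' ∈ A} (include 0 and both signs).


A - A = {a - a' : a, a' ∈ A}.
Compute a - a' for each ordered pair (a, a'):
a = -2: -2--2=0, -2-0=-2, -2-5=-7
a = 0: 0--2=2, 0-0=0, 0-5=-5
a = 5: 5--2=7, 5-0=5, 5-5=0
Collecting distinct values (and noting 0 appears from a-a):
A - A = {-7, -5, -2, 0, 2, 5, 7}
|A - A| = 7

A - A = {-7, -5, -2, 0, 2, 5, 7}


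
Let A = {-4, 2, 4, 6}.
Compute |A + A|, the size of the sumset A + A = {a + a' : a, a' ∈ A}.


A + A = {a + a' : a, a' ∈ A}; |A| = 4.
General bounds: 2|A| - 1 ≤ |A + A| ≤ |A|(|A|+1)/2, i.e. 7 ≤ |A + A| ≤ 10.
Lower bound 2|A|-1 is attained iff A is an arithmetic progression.
Enumerate sums a + a' for a ≤ a' (symmetric, so this suffices):
a = -4: -4+-4=-8, -4+2=-2, -4+4=0, -4+6=2
a = 2: 2+2=4, 2+4=6, 2+6=8
a = 4: 4+4=8, 4+6=10
a = 6: 6+6=12
Distinct sums: {-8, -2, 0, 2, 4, 6, 8, 10, 12}
|A + A| = 9

|A + A| = 9


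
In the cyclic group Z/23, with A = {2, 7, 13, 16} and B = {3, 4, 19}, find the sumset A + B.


Work in Z/23Z: reduce every sum a + b modulo 23.
Enumerate all 12 pairs:
a = 2: 2+3=5, 2+4=6, 2+19=21
a = 7: 7+3=10, 7+4=11, 7+19=3
a = 13: 13+3=16, 13+4=17, 13+19=9
a = 16: 16+3=19, 16+4=20, 16+19=12
Distinct residues collected: {3, 5, 6, 9, 10, 11, 12, 16, 17, 19, 20, 21}
|A + B| = 12 (out of 23 total residues).

A + B = {3, 5, 6, 9, 10, 11, 12, 16, 17, 19, 20, 21}


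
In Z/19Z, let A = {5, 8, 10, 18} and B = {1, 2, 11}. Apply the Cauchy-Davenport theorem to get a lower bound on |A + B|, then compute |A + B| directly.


Cauchy-Davenport: |A + B| ≥ min(p, |A| + |B| - 1) for A, B nonempty in Z/pZ.
|A| = 4, |B| = 3, p = 19.
CD lower bound = min(19, 4 + 3 - 1) = min(19, 6) = 6.
Compute A + B mod 19 directly:
a = 5: 5+1=6, 5+2=7, 5+11=16
a = 8: 8+1=9, 8+2=10, 8+11=0
a = 10: 10+1=11, 10+2=12, 10+11=2
a = 18: 18+1=0, 18+2=1, 18+11=10
A + B = {0, 1, 2, 6, 7, 9, 10, 11, 12, 16}, so |A + B| = 10.
Verify: 10 ≥ 6? Yes ✓.

CD lower bound = 6, actual |A + B| = 10.


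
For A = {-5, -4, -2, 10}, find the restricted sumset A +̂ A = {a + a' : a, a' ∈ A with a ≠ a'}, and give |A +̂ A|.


Restricted sumset: A +̂ A = {a + a' : a ∈ A, a' ∈ A, a ≠ a'}.
Equivalently, take A + A and drop any sum 2a that is achievable ONLY as a + a for a ∈ A (i.e. sums representable only with equal summands).
Enumerate pairs (a, a') with a < a' (symmetric, so each unordered pair gives one sum; this covers all a ≠ a'):
  -5 + -4 = -9
  -5 + -2 = -7
  -5 + 10 = 5
  -4 + -2 = -6
  -4 + 10 = 6
  -2 + 10 = 8
Collected distinct sums: {-9, -7, -6, 5, 6, 8}
|A +̂ A| = 6
(Reference bound: |A +̂ A| ≥ 2|A| - 3 for |A| ≥ 2, with |A| = 4 giving ≥ 5.)

|A +̂ A| = 6


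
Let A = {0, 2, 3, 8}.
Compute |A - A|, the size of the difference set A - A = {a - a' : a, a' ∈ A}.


A - A = {a - a' : a, a' ∈ A}; |A| = 4.
Bounds: 2|A|-1 ≤ |A - A| ≤ |A|² - |A| + 1, i.e. 7 ≤ |A - A| ≤ 13.
Note: 0 ∈ A - A always (from a - a). The set is symmetric: if d ∈ A - A then -d ∈ A - A.
Enumerate nonzero differences d = a - a' with a > a' (then include -d):
Positive differences: {1, 2, 3, 5, 6, 8}
Full difference set: {0} ∪ (positive diffs) ∪ (negative diffs).
|A - A| = 1 + 2·6 = 13 (matches direct enumeration: 13).

|A - A| = 13


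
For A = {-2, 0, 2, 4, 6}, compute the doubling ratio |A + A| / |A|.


|A| = 5.
Compute A + A by enumerating all 25 pairs.
A + A = {-4, -2, 0, 2, 4, 6, 8, 10, 12}, so |A + A| = 9.
K = |A + A| / |A| = 9/5 (already in lowest terms) ≈ 1.8000.
Reference: AP of size 5 gives K = 9/5 ≈ 1.8000; a fully generic set of size 5 gives K ≈ 3.0000.

|A| = 5, |A + A| = 9, K = 9/5.


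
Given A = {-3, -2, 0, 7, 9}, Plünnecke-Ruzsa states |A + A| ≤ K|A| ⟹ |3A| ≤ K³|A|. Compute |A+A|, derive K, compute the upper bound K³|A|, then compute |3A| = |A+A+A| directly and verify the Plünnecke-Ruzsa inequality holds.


|A| = 5.
Step 1: Compute A + A by enumerating all 25 pairs.
A + A = {-6, -5, -4, -3, -2, 0, 4, 5, 6, 7, 9, 14, 16, 18}, so |A + A| = 14.
Step 2: Doubling constant K = |A + A|/|A| = 14/5 = 14/5 ≈ 2.8000.
Step 3: Plünnecke-Ruzsa gives |3A| ≤ K³·|A| = (2.8000)³ · 5 ≈ 109.7600.
Step 4: Compute 3A = A + A + A directly by enumerating all triples (a,b,c) ∈ A³; |3A| = 28.
Step 5: Check 28 ≤ 109.7600? Yes ✓.

K = 14/5, Plünnecke-Ruzsa bound K³|A| ≈ 109.7600, |3A| = 28, inequality holds.


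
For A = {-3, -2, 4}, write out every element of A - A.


A - A = {a - a' : a, a' ∈ A}.
Compute a - a' for each ordered pair (a, a'):
a = -3: -3--3=0, -3--2=-1, -3-4=-7
a = -2: -2--3=1, -2--2=0, -2-4=-6
a = 4: 4--3=7, 4--2=6, 4-4=0
Collecting distinct values (and noting 0 appears from a-a):
A - A = {-7, -6, -1, 0, 1, 6, 7}
|A - A| = 7

A - A = {-7, -6, -1, 0, 1, 6, 7}


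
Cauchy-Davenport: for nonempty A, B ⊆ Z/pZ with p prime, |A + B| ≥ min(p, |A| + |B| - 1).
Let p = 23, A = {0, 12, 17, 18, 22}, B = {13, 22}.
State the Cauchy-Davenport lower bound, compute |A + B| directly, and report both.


Cauchy-Davenport: |A + B| ≥ min(p, |A| + |B| - 1) for A, B nonempty in Z/pZ.
|A| = 5, |B| = 2, p = 23.
CD lower bound = min(23, 5 + 2 - 1) = min(23, 6) = 6.
Compute A + B mod 23 directly:
a = 0: 0+13=13, 0+22=22
a = 12: 12+13=2, 12+22=11
a = 17: 17+13=7, 17+22=16
a = 18: 18+13=8, 18+22=17
a = 22: 22+13=12, 22+22=21
A + B = {2, 7, 8, 11, 12, 13, 16, 17, 21, 22}, so |A + B| = 10.
Verify: 10 ≥ 6? Yes ✓.

CD lower bound = 6, actual |A + B| = 10.


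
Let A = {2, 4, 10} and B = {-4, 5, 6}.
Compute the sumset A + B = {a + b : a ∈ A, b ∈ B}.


A + B = {a + b : a ∈ A, b ∈ B}.
Enumerate all |A|·|B| = 3·3 = 9 pairs (a, b) and collect distinct sums.
a = 2: 2+-4=-2, 2+5=7, 2+6=8
a = 4: 4+-4=0, 4+5=9, 4+6=10
a = 10: 10+-4=6, 10+5=15, 10+6=16
Collecting distinct sums: A + B = {-2, 0, 6, 7, 8, 9, 10, 15, 16}
|A + B| = 9

A + B = {-2, 0, 6, 7, 8, 9, 10, 15, 16}


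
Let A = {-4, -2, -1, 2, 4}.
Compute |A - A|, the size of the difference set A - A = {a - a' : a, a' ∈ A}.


A - A = {a - a' : a, a' ∈ A}; |A| = 5.
Bounds: 2|A|-1 ≤ |A - A| ≤ |A|² - |A| + 1, i.e. 9 ≤ |A - A| ≤ 21.
Note: 0 ∈ A - A always (from a - a). The set is symmetric: if d ∈ A - A then -d ∈ A - A.
Enumerate nonzero differences d = a - a' with a > a' (then include -d):
Positive differences: {1, 2, 3, 4, 5, 6, 8}
Full difference set: {0} ∪ (positive diffs) ∪ (negative diffs).
|A - A| = 1 + 2·7 = 15 (matches direct enumeration: 15).

|A - A| = 15


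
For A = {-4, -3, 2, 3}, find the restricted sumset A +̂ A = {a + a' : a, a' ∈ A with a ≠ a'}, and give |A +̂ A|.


Restricted sumset: A +̂ A = {a + a' : a ∈ A, a' ∈ A, a ≠ a'}.
Equivalently, take A + A and drop any sum 2a that is achievable ONLY as a + a for a ∈ A (i.e. sums representable only with equal summands).
Enumerate pairs (a, a') with a < a' (symmetric, so each unordered pair gives one sum; this covers all a ≠ a'):
  -4 + -3 = -7
  -4 + 2 = -2
  -4 + 3 = -1
  -3 + 2 = -1
  -3 + 3 = 0
  2 + 3 = 5
Collected distinct sums: {-7, -2, -1, 0, 5}
|A +̂ A| = 5
(Reference bound: |A +̂ A| ≥ 2|A| - 3 for |A| ≥ 2, with |A| = 4 giving ≥ 5.)

|A +̂ A| = 5


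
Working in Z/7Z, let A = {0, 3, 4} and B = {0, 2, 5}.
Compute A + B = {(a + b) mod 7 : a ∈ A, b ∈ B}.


Work in Z/7Z: reduce every sum a + b modulo 7.
Enumerate all 9 pairs:
a = 0: 0+0=0, 0+2=2, 0+5=5
a = 3: 3+0=3, 3+2=5, 3+5=1
a = 4: 4+0=4, 4+2=6, 4+5=2
Distinct residues collected: {0, 1, 2, 3, 4, 5, 6}
|A + B| = 7 (out of 7 total residues).

A + B = {0, 1, 2, 3, 4, 5, 6}


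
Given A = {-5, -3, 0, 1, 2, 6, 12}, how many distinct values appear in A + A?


A + A = {a + a' : a, a' ∈ A}; |A| = 7.
General bounds: 2|A| - 1 ≤ |A + A| ≤ |A|(|A|+1)/2, i.e. 13 ≤ |A + A| ≤ 28.
Lower bound 2|A|-1 is attained iff A is an arithmetic progression.
Enumerate sums a + a' for a ≤ a' (symmetric, so this suffices):
a = -5: -5+-5=-10, -5+-3=-8, -5+0=-5, -5+1=-4, -5+2=-3, -5+6=1, -5+12=7
a = -3: -3+-3=-6, -3+0=-3, -3+1=-2, -3+2=-1, -3+6=3, -3+12=9
a = 0: 0+0=0, 0+1=1, 0+2=2, 0+6=6, 0+12=12
a = 1: 1+1=2, 1+2=3, 1+6=7, 1+12=13
a = 2: 2+2=4, 2+6=8, 2+12=14
a = 6: 6+6=12, 6+12=18
a = 12: 12+12=24
Distinct sums: {-10, -8, -6, -5, -4, -3, -2, -1, 0, 1, 2, 3, 4, 6, 7, 8, 9, 12, 13, 14, 18, 24}
|A + A| = 22

|A + A| = 22


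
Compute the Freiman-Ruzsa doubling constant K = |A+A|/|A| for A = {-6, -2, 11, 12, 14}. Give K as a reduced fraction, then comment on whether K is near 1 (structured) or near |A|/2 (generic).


|A| = 5.
Compute A + A by enumerating all 25 pairs.
A + A = {-12, -8, -4, 5, 6, 8, 9, 10, 12, 22, 23, 24, 25, 26, 28}, so |A + A| = 15.
K = |A + A| / |A| = 15/5 = 3/1 ≈ 3.0000.
Reference: AP of size 5 gives K = 9/5 ≈ 1.8000; a fully generic set of size 5 gives K ≈ 3.0000.

|A| = 5, |A + A| = 15, K = 15/5 = 3/1.


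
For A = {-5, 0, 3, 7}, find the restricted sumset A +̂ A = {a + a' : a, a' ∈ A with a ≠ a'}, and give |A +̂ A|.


Restricted sumset: A +̂ A = {a + a' : a ∈ A, a' ∈ A, a ≠ a'}.
Equivalently, take A + A and drop any sum 2a that is achievable ONLY as a + a for a ∈ A (i.e. sums representable only with equal summands).
Enumerate pairs (a, a') with a < a' (symmetric, so each unordered pair gives one sum; this covers all a ≠ a'):
  -5 + 0 = -5
  -5 + 3 = -2
  -5 + 7 = 2
  0 + 3 = 3
  0 + 7 = 7
  3 + 7 = 10
Collected distinct sums: {-5, -2, 2, 3, 7, 10}
|A +̂ A| = 6
(Reference bound: |A +̂ A| ≥ 2|A| - 3 for |A| ≥ 2, with |A| = 4 giving ≥ 5.)

|A +̂ A| = 6


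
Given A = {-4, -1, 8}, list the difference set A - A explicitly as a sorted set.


A - A = {a - a' : a, a' ∈ A}.
Compute a - a' for each ordered pair (a, a'):
a = -4: -4--4=0, -4--1=-3, -4-8=-12
a = -1: -1--4=3, -1--1=0, -1-8=-9
a = 8: 8--4=12, 8--1=9, 8-8=0
Collecting distinct values (and noting 0 appears from a-a):
A - A = {-12, -9, -3, 0, 3, 9, 12}
|A - A| = 7

A - A = {-12, -9, -3, 0, 3, 9, 12}


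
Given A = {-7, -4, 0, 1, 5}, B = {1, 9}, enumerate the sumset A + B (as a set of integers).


A + B = {a + b : a ∈ A, b ∈ B}.
Enumerate all |A|·|B| = 5·2 = 10 pairs (a, b) and collect distinct sums.
a = -7: -7+1=-6, -7+9=2
a = -4: -4+1=-3, -4+9=5
a = 0: 0+1=1, 0+9=9
a = 1: 1+1=2, 1+9=10
a = 5: 5+1=6, 5+9=14
Collecting distinct sums: A + B = {-6, -3, 1, 2, 5, 6, 9, 10, 14}
|A + B| = 9

A + B = {-6, -3, 1, 2, 5, 6, 9, 10, 14}


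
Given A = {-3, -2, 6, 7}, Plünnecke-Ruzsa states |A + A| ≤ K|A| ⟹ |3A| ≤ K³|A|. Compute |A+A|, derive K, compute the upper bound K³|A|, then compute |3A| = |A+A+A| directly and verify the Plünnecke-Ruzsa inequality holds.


|A| = 4.
Step 1: Compute A + A by enumerating all 16 pairs.
A + A = {-6, -5, -4, 3, 4, 5, 12, 13, 14}, so |A + A| = 9.
Step 2: Doubling constant K = |A + A|/|A| = 9/4 = 9/4 ≈ 2.2500.
Step 3: Plünnecke-Ruzsa gives |3A| ≤ K³·|A| = (2.2500)³ · 4 ≈ 45.5625.
Step 4: Compute 3A = A + A + A directly by enumerating all triples (a,b,c) ∈ A³; |3A| = 16.
Step 5: Check 16 ≤ 45.5625? Yes ✓.

K = 9/4, Plünnecke-Ruzsa bound K³|A| ≈ 45.5625, |3A| = 16, inequality holds.


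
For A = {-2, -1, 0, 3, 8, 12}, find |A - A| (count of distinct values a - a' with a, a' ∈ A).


A - A = {a - a' : a, a' ∈ A}; |A| = 6.
Bounds: 2|A|-1 ≤ |A - A| ≤ |A|² - |A| + 1, i.e. 11 ≤ |A - A| ≤ 31.
Note: 0 ∈ A - A always (from a - a). The set is symmetric: if d ∈ A - A then -d ∈ A - A.
Enumerate nonzero differences d = a - a' with a > a' (then include -d):
Positive differences: {1, 2, 3, 4, 5, 8, 9, 10, 12, 13, 14}
Full difference set: {0} ∪ (positive diffs) ∪ (negative diffs).
|A - A| = 1 + 2·11 = 23 (matches direct enumeration: 23).

|A - A| = 23


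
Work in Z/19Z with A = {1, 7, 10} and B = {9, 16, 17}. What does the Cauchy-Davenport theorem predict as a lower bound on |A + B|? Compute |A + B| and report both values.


Cauchy-Davenport: |A + B| ≥ min(p, |A| + |B| - 1) for A, B nonempty in Z/pZ.
|A| = 3, |B| = 3, p = 19.
CD lower bound = min(19, 3 + 3 - 1) = min(19, 5) = 5.
Compute A + B mod 19 directly:
a = 1: 1+9=10, 1+16=17, 1+17=18
a = 7: 7+9=16, 7+16=4, 7+17=5
a = 10: 10+9=0, 10+16=7, 10+17=8
A + B = {0, 4, 5, 7, 8, 10, 16, 17, 18}, so |A + B| = 9.
Verify: 9 ≥ 5? Yes ✓.

CD lower bound = 5, actual |A + B| = 9.


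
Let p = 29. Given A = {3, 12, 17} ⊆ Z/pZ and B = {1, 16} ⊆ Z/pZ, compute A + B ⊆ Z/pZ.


Work in Z/29Z: reduce every sum a + b modulo 29.
Enumerate all 6 pairs:
a = 3: 3+1=4, 3+16=19
a = 12: 12+1=13, 12+16=28
a = 17: 17+1=18, 17+16=4
Distinct residues collected: {4, 13, 18, 19, 28}
|A + B| = 5 (out of 29 total residues).

A + B = {4, 13, 18, 19, 28}


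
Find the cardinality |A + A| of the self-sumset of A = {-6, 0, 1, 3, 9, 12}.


A + A = {a + a' : a, a' ∈ A}; |A| = 6.
General bounds: 2|A| - 1 ≤ |A + A| ≤ |A|(|A|+1)/2, i.e. 11 ≤ |A + A| ≤ 21.
Lower bound 2|A|-1 is attained iff A is an arithmetic progression.
Enumerate sums a + a' for a ≤ a' (symmetric, so this suffices):
a = -6: -6+-6=-12, -6+0=-6, -6+1=-5, -6+3=-3, -6+9=3, -6+12=6
a = 0: 0+0=0, 0+1=1, 0+3=3, 0+9=9, 0+12=12
a = 1: 1+1=2, 1+3=4, 1+9=10, 1+12=13
a = 3: 3+3=6, 3+9=12, 3+12=15
a = 9: 9+9=18, 9+12=21
a = 12: 12+12=24
Distinct sums: {-12, -6, -5, -3, 0, 1, 2, 3, 4, 6, 9, 10, 12, 13, 15, 18, 21, 24}
|A + A| = 18

|A + A| = 18


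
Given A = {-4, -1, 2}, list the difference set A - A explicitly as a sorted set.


A - A = {a - a' : a, a' ∈ A}.
Compute a - a' for each ordered pair (a, a'):
a = -4: -4--4=0, -4--1=-3, -4-2=-6
a = -1: -1--4=3, -1--1=0, -1-2=-3
a = 2: 2--4=6, 2--1=3, 2-2=0
Collecting distinct values (and noting 0 appears from a-a):
A - A = {-6, -3, 0, 3, 6}
|A - A| = 5

A - A = {-6, -3, 0, 3, 6}


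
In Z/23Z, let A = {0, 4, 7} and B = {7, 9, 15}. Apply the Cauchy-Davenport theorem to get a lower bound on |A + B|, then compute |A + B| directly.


Cauchy-Davenport: |A + B| ≥ min(p, |A| + |B| - 1) for A, B nonempty in Z/pZ.
|A| = 3, |B| = 3, p = 23.
CD lower bound = min(23, 3 + 3 - 1) = min(23, 5) = 5.
Compute A + B mod 23 directly:
a = 0: 0+7=7, 0+9=9, 0+15=15
a = 4: 4+7=11, 4+9=13, 4+15=19
a = 7: 7+7=14, 7+9=16, 7+15=22
A + B = {7, 9, 11, 13, 14, 15, 16, 19, 22}, so |A + B| = 9.
Verify: 9 ≥ 5? Yes ✓.

CD lower bound = 5, actual |A + B| = 9.


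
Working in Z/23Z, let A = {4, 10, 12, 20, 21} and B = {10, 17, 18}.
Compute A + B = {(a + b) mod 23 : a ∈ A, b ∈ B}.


Work in Z/23Z: reduce every sum a + b modulo 23.
Enumerate all 15 pairs:
a = 4: 4+10=14, 4+17=21, 4+18=22
a = 10: 10+10=20, 10+17=4, 10+18=5
a = 12: 12+10=22, 12+17=6, 12+18=7
a = 20: 20+10=7, 20+17=14, 20+18=15
a = 21: 21+10=8, 21+17=15, 21+18=16
Distinct residues collected: {4, 5, 6, 7, 8, 14, 15, 16, 20, 21, 22}
|A + B| = 11 (out of 23 total residues).

A + B = {4, 5, 6, 7, 8, 14, 15, 16, 20, 21, 22}


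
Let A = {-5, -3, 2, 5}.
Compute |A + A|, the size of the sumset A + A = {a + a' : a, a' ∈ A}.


A + A = {a + a' : a, a' ∈ A}; |A| = 4.
General bounds: 2|A| - 1 ≤ |A + A| ≤ |A|(|A|+1)/2, i.e. 7 ≤ |A + A| ≤ 10.
Lower bound 2|A|-1 is attained iff A is an arithmetic progression.
Enumerate sums a + a' for a ≤ a' (symmetric, so this suffices):
a = -5: -5+-5=-10, -5+-3=-8, -5+2=-3, -5+5=0
a = -3: -3+-3=-6, -3+2=-1, -3+5=2
a = 2: 2+2=4, 2+5=7
a = 5: 5+5=10
Distinct sums: {-10, -8, -6, -3, -1, 0, 2, 4, 7, 10}
|A + A| = 10

|A + A| = 10


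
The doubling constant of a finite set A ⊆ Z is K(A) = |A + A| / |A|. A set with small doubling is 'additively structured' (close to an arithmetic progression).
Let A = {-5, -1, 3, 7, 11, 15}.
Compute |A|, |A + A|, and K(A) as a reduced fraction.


|A| = 6.
Compute A + A by enumerating all 36 pairs.
A + A = {-10, -6, -2, 2, 6, 10, 14, 18, 22, 26, 30}, so |A + A| = 11.
K = |A + A| / |A| = 11/6 (already in lowest terms) ≈ 1.8333.
Reference: AP of size 6 gives K = 11/6 ≈ 1.8333; a fully generic set of size 6 gives K ≈ 3.5000.

|A| = 6, |A + A| = 11, K = 11/6.


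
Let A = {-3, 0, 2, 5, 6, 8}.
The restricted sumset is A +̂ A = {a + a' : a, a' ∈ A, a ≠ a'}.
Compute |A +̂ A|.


Restricted sumset: A +̂ A = {a + a' : a ∈ A, a' ∈ A, a ≠ a'}.
Equivalently, take A + A and drop any sum 2a that is achievable ONLY as a + a for a ∈ A (i.e. sums representable only with equal summands).
Enumerate pairs (a, a') with a < a' (symmetric, so each unordered pair gives one sum; this covers all a ≠ a'):
  -3 + 0 = -3
  -3 + 2 = -1
  -3 + 5 = 2
  -3 + 6 = 3
  -3 + 8 = 5
  0 + 2 = 2
  0 + 5 = 5
  0 + 6 = 6
  0 + 8 = 8
  2 + 5 = 7
  2 + 6 = 8
  2 + 8 = 10
  5 + 6 = 11
  5 + 8 = 13
  6 + 8 = 14
Collected distinct sums: {-3, -1, 2, 3, 5, 6, 7, 8, 10, 11, 13, 14}
|A +̂ A| = 12
(Reference bound: |A +̂ A| ≥ 2|A| - 3 for |A| ≥ 2, with |A| = 6 giving ≥ 9.)

|A +̂ A| = 12


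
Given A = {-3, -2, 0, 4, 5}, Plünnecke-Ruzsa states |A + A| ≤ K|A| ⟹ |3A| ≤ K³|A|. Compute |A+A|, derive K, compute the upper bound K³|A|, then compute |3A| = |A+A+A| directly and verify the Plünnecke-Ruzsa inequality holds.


|A| = 5.
Step 1: Compute A + A by enumerating all 25 pairs.
A + A = {-6, -5, -4, -3, -2, 0, 1, 2, 3, 4, 5, 8, 9, 10}, so |A + A| = 14.
Step 2: Doubling constant K = |A + A|/|A| = 14/5 = 14/5 ≈ 2.8000.
Step 3: Plünnecke-Ruzsa gives |3A| ≤ K³·|A| = (2.8000)³ · 5 ≈ 109.7600.
Step 4: Compute 3A = A + A + A directly by enumerating all triples (a,b,c) ∈ A³; |3A| = 24.
Step 5: Check 24 ≤ 109.7600? Yes ✓.

K = 14/5, Plünnecke-Ruzsa bound K³|A| ≈ 109.7600, |3A| = 24, inequality holds.


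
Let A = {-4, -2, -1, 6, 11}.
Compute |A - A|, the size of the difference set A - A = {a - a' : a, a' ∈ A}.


A - A = {a - a' : a, a' ∈ A}; |A| = 5.
Bounds: 2|A|-1 ≤ |A - A| ≤ |A|² - |A| + 1, i.e. 9 ≤ |A - A| ≤ 21.
Note: 0 ∈ A - A always (from a - a). The set is symmetric: if d ∈ A - A then -d ∈ A - A.
Enumerate nonzero differences d = a - a' with a > a' (then include -d):
Positive differences: {1, 2, 3, 5, 7, 8, 10, 12, 13, 15}
Full difference set: {0} ∪ (positive diffs) ∪ (negative diffs).
|A - A| = 1 + 2·10 = 21 (matches direct enumeration: 21).

|A - A| = 21


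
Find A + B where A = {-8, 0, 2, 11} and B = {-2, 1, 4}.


A + B = {a + b : a ∈ A, b ∈ B}.
Enumerate all |A|·|B| = 4·3 = 12 pairs (a, b) and collect distinct sums.
a = -8: -8+-2=-10, -8+1=-7, -8+4=-4
a = 0: 0+-2=-2, 0+1=1, 0+4=4
a = 2: 2+-2=0, 2+1=3, 2+4=6
a = 11: 11+-2=9, 11+1=12, 11+4=15
Collecting distinct sums: A + B = {-10, -7, -4, -2, 0, 1, 3, 4, 6, 9, 12, 15}
|A + B| = 12

A + B = {-10, -7, -4, -2, 0, 1, 3, 4, 6, 9, 12, 15}


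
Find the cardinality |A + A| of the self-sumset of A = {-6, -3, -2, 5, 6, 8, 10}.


A + A = {a + a' : a, a' ∈ A}; |A| = 7.
General bounds: 2|A| - 1 ≤ |A + A| ≤ |A|(|A|+1)/2, i.e. 13 ≤ |A + A| ≤ 28.
Lower bound 2|A|-1 is attained iff A is an arithmetic progression.
Enumerate sums a + a' for a ≤ a' (symmetric, so this suffices):
a = -6: -6+-6=-12, -6+-3=-9, -6+-2=-8, -6+5=-1, -6+6=0, -6+8=2, -6+10=4
a = -3: -3+-3=-6, -3+-2=-5, -3+5=2, -3+6=3, -3+8=5, -3+10=7
a = -2: -2+-2=-4, -2+5=3, -2+6=4, -2+8=6, -2+10=8
a = 5: 5+5=10, 5+6=11, 5+8=13, 5+10=15
a = 6: 6+6=12, 6+8=14, 6+10=16
a = 8: 8+8=16, 8+10=18
a = 10: 10+10=20
Distinct sums: {-12, -9, -8, -6, -5, -4, -1, 0, 2, 3, 4, 5, 6, 7, 8, 10, 11, 12, 13, 14, 15, 16, 18, 20}
|A + A| = 24

|A + A| = 24


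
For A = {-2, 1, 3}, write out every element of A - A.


A - A = {a - a' : a, a' ∈ A}.
Compute a - a' for each ordered pair (a, a'):
a = -2: -2--2=0, -2-1=-3, -2-3=-5
a = 1: 1--2=3, 1-1=0, 1-3=-2
a = 3: 3--2=5, 3-1=2, 3-3=0
Collecting distinct values (and noting 0 appears from a-a):
A - A = {-5, -3, -2, 0, 2, 3, 5}
|A - A| = 7

A - A = {-5, -3, -2, 0, 2, 3, 5}


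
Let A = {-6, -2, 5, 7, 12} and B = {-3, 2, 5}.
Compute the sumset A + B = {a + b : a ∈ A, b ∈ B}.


A + B = {a + b : a ∈ A, b ∈ B}.
Enumerate all |A|·|B| = 5·3 = 15 pairs (a, b) and collect distinct sums.
a = -6: -6+-3=-9, -6+2=-4, -6+5=-1
a = -2: -2+-3=-5, -2+2=0, -2+5=3
a = 5: 5+-3=2, 5+2=7, 5+5=10
a = 7: 7+-3=4, 7+2=9, 7+5=12
a = 12: 12+-3=9, 12+2=14, 12+5=17
Collecting distinct sums: A + B = {-9, -5, -4, -1, 0, 2, 3, 4, 7, 9, 10, 12, 14, 17}
|A + B| = 14

A + B = {-9, -5, -4, -1, 0, 2, 3, 4, 7, 9, 10, 12, 14, 17}


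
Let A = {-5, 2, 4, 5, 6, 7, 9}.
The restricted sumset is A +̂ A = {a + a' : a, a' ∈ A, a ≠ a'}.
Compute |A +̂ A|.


Restricted sumset: A +̂ A = {a + a' : a ∈ A, a' ∈ A, a ≠ a'}.
Equivalently, take A + A and drop any sum 2a that is achievable ONLY as a + a for a ∈ A (i.e. sums representable only with equal summands).
Enumerate pairs (a, a') with a < a' (symmetric, so each unordered pair gives one sum; this covers all a ≠ a'):
  -5 + 2 = -3
  -5 + 4 = -1
  -5 + 5 = 0
  -5 + 6 = 1
  -5 + 7 = 2
  -5 + 9 = 4
  2 + 4 = 6
  2 + 5 = 7
  2 + 6 = 8
  2 + 7 = 9
  2 + 9 = 11
  4 + 5 = 9
  4 + 6 = 10
  4 + 7 = 11
  4 + 9 = 13
  5 + 6 = 11
  5 + 7 = 12
  5 + 9 = 14
  6 + 7 = 13
  6 + 9 = 15
  7 + 9 = 16
Collected distinct sums: {-3, -1, 0, 1, 2, 4, 6, 7, 8, 9, 10, 11, 12, 13, 14, 15, 16}
|A +̂ A| = 17
(Reference bound: |A +̂ A| ≥ 2|A| - 3 for |A| ≥ 2, with |A| = 7 giving ≥ 11.)

|A +̂ A| = 17


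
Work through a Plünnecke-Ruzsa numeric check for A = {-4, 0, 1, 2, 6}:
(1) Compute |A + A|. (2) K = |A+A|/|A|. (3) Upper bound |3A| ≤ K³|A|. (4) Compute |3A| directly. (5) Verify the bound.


|A| = 5.
Step 1: Compute A + A by enumerating all 25 pairs.
A + A = {-8, -4, -3, -2, 0, 1, 2, 3, 4, 6, 7, 8, 12}, so |A + A| = 13.
Step 2: Doubling constant K = |A + A|/|A| = 13/5 = 13/5 ≈ 2.6000.
Step 3: Plünnecke-Ruzsa gives |3A| ≤ K³·|A| = (2.6000)³ · 5 ≈ 87.8800.
Step 4: Compute 3A = A + A + A directly by enumerating all triples (a,b,c) ∈ A³; |3A| = 23.
Step 5: Check 23 ≤ 87.8800? Yes ✓.

K = 13/5, Plünnecke-Ruzsa bound K³|A| ≈ 87.8800, |3A| = 23, inequality holds.


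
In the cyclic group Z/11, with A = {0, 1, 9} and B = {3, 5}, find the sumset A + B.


Work in Z/11Z: reduce every sum a + b modulo 11.
Enumerate all 6 pairs:
a = 0: 0+3=3, 0+5=5
a = 1: 1+3=4, 1+5=6
a = 9: 9+3=1, 9+5=3
Distinct residues collected: {1, 3, 4, 5, 6}
|A + B| = 5 (out of 11 total residues).

A + B = {1, 3, 4, 5, 6}


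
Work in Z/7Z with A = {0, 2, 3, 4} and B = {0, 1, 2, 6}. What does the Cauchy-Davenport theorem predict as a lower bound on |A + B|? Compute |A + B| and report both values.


Cauchy-Davenport: |A + B| ≥ min(p, |A| + |B| - 1) for A, B nonempty in Z/pZ.
|A| = 4, |B| = 4, p = 7.
CD lower bound = min(7, 4 + 4 - 1) = min(7, 7) = 7.
Compute A + B mod 7 directly:
a = 0: 0+0=0, 0+1=1, 0+2=2, 0+6=6
a = 2: 2+0=2, 2+1=3, 2+2=4, 2+6=1
a = 3: 3+0=3, 3+1=4, 3+2=5, 3+6=2
a = 4: 4+0=4, 4+1=5, 4+2=6, 4+6=3
A + B = {0, 1, 2, 3, 4, 5, 6}, so |A + B| = 7.
Verify: 7 ≥ 7? Yes ✓.

CD lower bound = 7, actual |A + B| = 7.


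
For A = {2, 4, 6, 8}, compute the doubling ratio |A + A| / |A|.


|A| = 4.
Compute A + A by enumerating all 16 pairs.
A + A = {4, 6, 8, 10, 12, 14, 16}, so |A + A| = 7.
K = |A + A| / |A| = 7/4 (already in lowest terms) ≈ 1.7500.
Reference: AP of size 4 gives K = 7/4 ≈ 1.7500; a fully generic set of size 4 gives K ≈ 2.5000.

|A| = 4, |A + A| = 7, K = 7/4.


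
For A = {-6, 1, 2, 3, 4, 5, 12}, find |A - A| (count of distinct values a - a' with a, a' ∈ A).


A - A = {a - a' : a, a' ∈ A}; |A| = 7.
Bounds: 2|A|-1 ≤ |A - A| ≤ |A|² - |A| + 1, i.e. 13 ≤ |A - A| ≤ 43.
Note: 0 ∈ A - A always (from a - a). The set is symmetric: if d ∈ A - A then -d ∈ A - A.
Enumerate nonzero differences d = a - a' with a > a' (then include -d):
Positive differences: {1, 2, 3, 4, 7, 8, 9, 10, 11, 18}
Full difference set: {0} ∪ (positive diffs) ∪ (negative diffs).
|A - A| = 1 + 2·10 = 21 (matches direct enumeration: 21).

|A - A| = 21


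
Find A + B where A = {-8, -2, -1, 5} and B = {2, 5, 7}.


A + B = {a + b : a ∈ A, b ∈ B}.
Enumerate all |A|·|B| = 4·3 = 12 pairs (a, b) and collect distinct sums.
a = -8: -8+2=-6, -8+5=-3, -8+7=-1
a = -2: -2+2=0, -2+5=3, -2+7=5
a = -1: -1+2=1, -1+5=4, -1+7=6
a = 5: 5+2=7, 5+5=10, 5+7=12
Collecting distinct sums: A + B = {-6, -3, -1, 0, 1, 3, 4, 5, 6, 7, 10, 12}
|A + B| = 12

A + B = {-6, -3, -1, 0, 1, 3, 4, 5, 6, 7, 10, 12}


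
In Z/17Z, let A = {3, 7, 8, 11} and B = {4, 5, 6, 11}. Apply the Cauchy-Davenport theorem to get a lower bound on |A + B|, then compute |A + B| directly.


Cauchy-Davenport: |A + B| ≥ min(p, |A| + |B| - 1) for A, B nonempty in Z/pZ.
|A| = 4, |B| = 4, p = 17.
CD lower bound = min(17, 4 + 4 - 1) = min(17, 7) = 7.
Compute A + B mod 17 directly:
a = 3: 3+4=7, 3+5=8, 3+6=9, 3+11=14
a = 7: 7+4=11, 7+5=12, 7+6=13, 7+11=1
a = 8: 8+4=12, 8+5=13, 8+6=14, 8+11=2
a = 11: 11+4=15, 11+5=16, 11+6=0, 11+11=5
A + B = {0, 1, 2, 5, 7, 8, 9, 11, 12, 13, 14, 15, 16}, so |A + B| = 13.
Verify: 13 ≥ 7? Yes ✓.

CD lower bound = 7, actual |A + B| = 13.


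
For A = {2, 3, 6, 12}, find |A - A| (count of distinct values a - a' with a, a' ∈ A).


A - A = {a - a' : a, a' ∈ A}; |A| = 4.
Bounds: 2|A|-1 ≤ |A - A| ≤ |A|² - |A| + 1, i.e. 7 ≤ |A - A| ≤ 13.
Note: 0 ∈ A - A always (from a - a). The set is symmetric: if d ∈ A - A then -d ∈ A - A.
Enumerate nonzero differences d = a - a' with a > a' (then include -d):
Positive differences: {1, 3, 4, 6, 9, 10}
Full difference set: {0} ∪ (positive diffs) ∪ (negative diffs).
|A - A| = 1 + 2·6 = 13 (matches direct enumeration: 13).

|A - A| = 13


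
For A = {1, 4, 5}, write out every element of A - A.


A - A = {a - a' : a, a' ∈ A}.
Compute a - a' for each ordered pair (a, a'):
a = 1: 1-1=0, 1-4=-3, 1-5=-4
a = 4: 4-1=3, 4-4=0, 4-5=-1
a = 5: 5-1=4, 5-4=1, 5-5=0
Collecting distinct values (and noting 0 appears from a-a):
A - A = {-4, -3, -1, 0, 1, 3, 4}
|A - A| = 7

A - A = {-4, -3, -1, 0, 1, 3, 4}


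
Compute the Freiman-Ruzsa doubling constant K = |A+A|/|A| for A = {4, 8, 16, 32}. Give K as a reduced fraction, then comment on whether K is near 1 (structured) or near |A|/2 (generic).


|A| = 4.
Compute A + A by enumerating all 16 pairs.
A + A = {8, 12, 16, 20, 24, 32, 36, 40, 48, 64}, so |A + A| = 10.
K = |A + A| / |A| = 10/4 = 5/2 ≈ 2.5000.
Reference: AP of size 4 gives K = 7/4 ≈ 1.7500; a fully generic set of size 4 gives K ≈ 2.5000.

|A| = 4, |A + A| = 10, K = 10/4 = 5/2.


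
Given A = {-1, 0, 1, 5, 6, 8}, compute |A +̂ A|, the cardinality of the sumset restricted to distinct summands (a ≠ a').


Restricted sumset: A +̂ A = {a + a' : a ∈ A, a' ∈ A, a ≠ a'}.
Equivalently, take A + A and drop any sum 2a that is achievable ONLY as a + a for a ∈ A (i.e. sums representable only with equal summands).
Enumerate pairs (a, a') with a < a' (symmetric, so each unordered pair gives one sum; this covers all a ≠ a'):
  -1 + 0 = -1
  -1 + 1 = 0
  -1 + 5 = 4
  -1 + 6 = 5
  -1 + 8 = 7
  0 + 1 = 1
  0 + 5 = 5
  0 + 6 = 6
  0 + 8 = 8
  1 + 5 = 6
  1 + 6 = 7
  1 + 8 = 9
  5 + 6 = 11
  5 + 8 = 13
  6 + 8 = 14
Collected distinct sums: {-1, 0, 1, 4, 5, 6, 7, 8, 9, 11, 13, 14}
|A +̂ A| = 12
(Reference bound: |A +̂ A| ≥ 2|A| - 3 for |A| ≥ 2, with |A| = 6 giving ≥ 9.)

|A +̂ A| = 12


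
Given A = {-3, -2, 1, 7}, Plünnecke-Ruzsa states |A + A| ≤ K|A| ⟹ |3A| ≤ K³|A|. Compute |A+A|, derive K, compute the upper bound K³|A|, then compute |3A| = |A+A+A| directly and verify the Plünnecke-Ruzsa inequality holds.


|A| = 4.
Step 1: Compute A + A by enumerating all 16 pairs.
A + A = {-6, -5, -4, -2, -1, 2, 4, 5, 8, 14}, so |A + A| = 10.
Step 2: Doubling constant K = |A + A|/|A| = 10/4 = 10/4 ≈ 2.5000.
Step 3: Plünnecke-Ruzsa gives |3A| ≤ K³·|A| = (2.5000)³ · 4 ≈ 62.5000.
Step 4: Compute 3A = A + A + A directly by enumerating all triples (a,b,c) ∈ A³; |3A| = 19.
Step 5: Check 19 ≤ 62.5000? Yes ✓.

K = 10/4, Plünnecke-Ruzsa bound K³|A| ≈ 62.5000, |3A| = 19, inequality holds.


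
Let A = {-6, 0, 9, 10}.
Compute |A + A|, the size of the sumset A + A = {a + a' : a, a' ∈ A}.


A + A = {a + a' : a, a' ∈ A}; |A| = 4.
General bounds: 2|A| - 1 ≤ |A + A| ≤ |A|(|A|+1)/2, i.e. 7 ≤ |A + A| ≤ 10.
Lower bound 2|A|-1 is attained iff A is an arithmetic progression.
Enumerate sums a + a' for a ≤ a' (symmetric, so this suffices):
a = -6: -6+-6=-12, -6+0=-6, -6+9=3, -6+10=4
a = 0: 0+0=0, 0+9=9, 0+10=10
a = 9: 9+9=18, 9+10=19
a = 10: 10+10=20
Distinct sums: {-12, -6, 0, 3, 4, 9, 10, 18, 19, 20}
|A + A| = 10

|A + A| = 10


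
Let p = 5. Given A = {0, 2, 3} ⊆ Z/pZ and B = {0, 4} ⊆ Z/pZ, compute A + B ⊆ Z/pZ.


Work in Z/5Z: reduce every sum a + b modulo 5.
Enumerate all 6 pairs:
a = 0: 0+0=0, 0+4=4
a = 2: 2+0=2, 2+4=1
a = 3: 3+0=3, 3+4=2
Distinct residues collected: {0, 1, 2, 3, 4}
|A + B| = 5 (out of 5 total residues).

A + B = {0, 1, 2, 3, 4}


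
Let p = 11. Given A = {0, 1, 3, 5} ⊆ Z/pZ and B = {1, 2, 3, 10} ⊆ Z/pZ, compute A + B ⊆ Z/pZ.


Work in Z/11Z: reduce every sum a + b modulo 11.
Enumerate all 16 pairs:
a = 0: 0+1=1, 0+2=2, 0+3=3, 0+10=10
a = 1: 1+1=2, 1+2=3, 1+3=4, 1+10=0
a = 3: 3+1=4, 3+2=5, 3+3=6, 3+10=2
a = 5: 5+1=6, 5+2=7, 5+3=8, 5+10=4
Distinct residues collected: {0, 1, 2, 3, 4, 5, 6, 7, 8, 10}
|A + B| = 10 (out of 11 total residues).

A + B = {0, 1, 2, 3, 4, 5, 6, 7, 8, 10}


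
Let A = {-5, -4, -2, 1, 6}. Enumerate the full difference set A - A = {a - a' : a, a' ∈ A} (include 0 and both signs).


A - A = {a - a' : a, a' ∈ A}.
Compute a - a' for each ordered pair (a, a'):
a = -5: -5--5=0, -5--4=-1, -5--2=-3, -5-1=-6, -5-6=-11
a = -4: -4--5=1, -4--4=0, -4--2=-2, -4-1=-5, -4-6=-10
a = -2: -2--5=3, -2--4=2, -2--2=0, -2-1=-3, -2-6=-8
a = 1: 1--5=6, 1--4=5, 1--2=3, 1-1=0, 1-6=-5
a = 6: 6--5=11, 6--4=10, 6--2=8, 6-1=5, 6-6=0
Collecting distinct values (and noting 0 appears from a-a):
A - A = {-11, -10, -8, -6, -5, -3, -2, -1, 0, 1, 2, 3, 5, 6, 8, 10, 11}
|A - A| = 17

A - A = {-11, -10, -8, -6, -5, -3, -2, -1, 0, 1, 2, 3, 5, 6, 8, 10, 11}


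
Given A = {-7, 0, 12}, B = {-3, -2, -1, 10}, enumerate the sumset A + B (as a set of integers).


A + B = {a + b : a ∈ A, b ∈ B}.
Enumerate all |A|·|B| = 3·4 = 12 pairs (a, b) and collect distinct sums.
a = -7: -7+-3=-10, -7+-2=-9, -7+-1=-8, -7+10=3
a = 0: 0+-3=-3, 0+-2=-2, 0+-1=-1, 0+10=10
a = 12: 12+-3=9, 12+-2=10, 12+-1=11, 12+10=22
Collecting distinct sums: A + B = {-10, -9, -8, -3, -2, -1, 3, 9, 10, 11, 22}
|A + B| = 11

A + B = {-10, -9, -8, -3, -2, -1, 3, 9, 10, 11, 22}


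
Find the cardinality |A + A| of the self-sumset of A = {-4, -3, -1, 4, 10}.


A + A = {a + a' : a, a' ∈ A}; |A| = 5.
General bounds: 2|A| - 1 ≤ |A + A| ≤ |A|(|A|+1)/2, i.e. 9 ≤ |A + A| ≤ 15.
Lower bound 2|A|-1 is attained iff A is an arithmetic progression.
Enumerate sums a + a' for a ≤ a' (symmetric, so this suffices):
a = -4: -4+-4=-8, -4+-3=-7, -4+-1=-5, -4+4=0, -4+10=6
a = -3: -3+-3=-6, -3+-1=-4, -3+4=1, -3+10=7
a = -1: -1+-1=-2, -1+4=3, -1+10=9
a = 4: 4+4=8, 4+10=14
a = 10: 10+10=20
Distinct sums: {-8, -7, -6, -5, -4, -2, 0, 1, 3, 6, 7, 8, 9, 14, 20}
|A + A| = 15

|A + A| = 15


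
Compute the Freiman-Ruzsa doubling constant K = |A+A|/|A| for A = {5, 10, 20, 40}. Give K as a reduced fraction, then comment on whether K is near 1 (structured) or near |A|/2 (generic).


|A| = 4.
Compute A + A by enumerating all 16 pairs.
A + A = {10, 15, 20, 25, 30, 40, 45, 50, 60, 80}, so |A + A| = 10.
K = |A + A| / |A| = 10/4 = 5/2 ≈ 2.5000.
Reference: AP of size 4 gives K = 7/4 ≈ 1.7500; a fully generic set of size 4 gives K ≈ 2.5000.

|A| = 4, |A + A| = 10, K = 10/4 = 5/2.


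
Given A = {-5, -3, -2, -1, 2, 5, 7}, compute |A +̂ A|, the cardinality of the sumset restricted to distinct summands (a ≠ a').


Restricted sumset: A +̂ A = {a + a' : a ∈ A, a' ∈ A, a ≠ a'}.
Equivalently, take A + A and drop any sum 2a that is achievable ONLY as a + a for a ∈ A (i.e. sums representable only with equal summands).
Enumerate pairs (a, a') with a < a' (symmetric, so each unordered pair gives one sum; this covers all a ≠ a'):
  -5 + -3 = -8
  -5 + -2 = -7
  -5 + -1 = -6
  -5 + 2 = -3
  -5 + 5 = 0
  -5 + 7 = 2
  -3 + -2 = -5
  -3 + -1 = -4
  -3 + 2 = -1
  -3 + 5 = 2
  -3 + 7 = 4
  -2 + -1 = -3
  -2 + 2 = 0
  -2 + 5 = 3
  -2 + 7 = 5
  -1 + 2 = 1
  -1 + 5 = 4
  -1 + 7 = 6
  2 + 5 = 7
  2 + 7 = 9
  5 + 7 = 12
Collected distinct sums: {-8, -7, -6, -5, -4, -3, -1, 0, 1, 2, 3, 4, 5, 6, 7, 9, 12}
|A +̂ A| = 17
(Reference bound: |A +̂ A| ≥ 2|A| - 3 for |A| ≥ 2, with |A| = 7 giving ≥ 11.)

|A +̂ A| = 17


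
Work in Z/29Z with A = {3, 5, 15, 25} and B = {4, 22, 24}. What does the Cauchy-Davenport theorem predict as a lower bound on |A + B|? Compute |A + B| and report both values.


Cauchy-Davenport: |A + B| ≥ min(p, |A| + |B| - 1) for A, B nonempty in Z/pZ.
|A| = 4, |B| = 3, p = 29.
CD lower bound = min(29, 4 + 3 - 1) = min(29, 6) = 6.
Compute A + B mod 29 directly:
a = 3: 3+4=7, 3+22=25, 3+24=27
a = 5: 5+4=9, 5+22=27, 5+24=0
a = 15: 15+4=19, 15+22=8, 15+24=10
a = 25: 25+4=0, 25+22=18, 25+24=20
A + B = {0, 7, 8, 9, 10, 18, 19, 20, 25, 27}, so |A + B| = 10.
Verify: 10 ≥ 6? Yes ✓.

CD lower bound = 6, actual |A + B| = 10.


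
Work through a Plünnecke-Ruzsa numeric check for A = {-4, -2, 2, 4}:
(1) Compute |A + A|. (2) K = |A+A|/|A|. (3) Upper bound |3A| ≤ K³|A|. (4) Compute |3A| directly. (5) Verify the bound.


|A| = 4.
Step 1: Compute A + A by enumerating all 16 pairs.
A + A = {-8, -6, -4, -2, 0, 2, 4, 6, 8}, so |A + A| = 9.
Step 2: Doubling constant K = |A + A|/|A| = 9/4 = 9/4 ≈ 2.2500.
Step 3: Plünnecke-Ruzsa gives |3A| ≤ K³·|A| = (2.2500)³ · 4 ≈ 45.5625.
Step 4: Compute 3A = A + A + A directly by enumerating all triples (a,b,c) ∈ A³; |3A| = 13.
Step 5: Check 13 ≤ 45.5625? Yes ✓.

K = 9/4, Plünnecke-Ruzsa bound K³|A| ≈ 45.5625, |3A| = 13, inequality holds.


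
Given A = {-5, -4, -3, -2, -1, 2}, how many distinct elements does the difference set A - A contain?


A - A = {a - a' : a, a' ∈ A}; |A| = 6.
Bounds: 2|A|-1 ≤ |A - A| ≤ |A|² - |A| + 1, i.e. 11 ≤ |A - A| ≤ 31.
Note: 0 ∈ A - A always (from a - a). The set is symmetric: if d ∈ A - A then -d ∈ A - A.
Enumerate nonzero differences d = a - a' with a > a' (then include -d):
Positive differences: {1, 2, 3, 4, 5, 6, 7}
Full difference set: {0} ∪ (positive diffs) ∪ (negative diffs).
|A - A| = 1 + 2·7 = 15 (matches direct enumeration: 15).

|A - A| = 15


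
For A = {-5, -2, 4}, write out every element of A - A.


A - A = {a - a' : a, a' ∈ A}.
Compute a - a' for each ordered pair (a, a'):
a = -5: -5--5=0, -5--2=-3, -5-4=-9
a = -2: -2--5=3, -2--2=0, -2-4=-6
a = 4: 4--5=9, 4--2=6, 4-4=0
Collecting distinct values (and noting 0 appears from a-a):
A - A = {-9, -6, -3, 0, 3, 6, 9}
|A - A| = 7

A - A = {-9, -6, -3, 0, 3, 6, 9}


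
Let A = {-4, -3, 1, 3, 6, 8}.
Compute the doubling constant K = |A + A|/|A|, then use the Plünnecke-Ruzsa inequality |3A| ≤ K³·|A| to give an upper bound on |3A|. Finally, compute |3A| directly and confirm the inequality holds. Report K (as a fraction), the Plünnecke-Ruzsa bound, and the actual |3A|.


|A| = 6.
Step 1: Compute A + A by enumerating all 36 pairs.
A + A = {-8, -7, -6, -3, -2, -1, 0, 2, 3, 4, 5, 6, 7, 9, 11, 12, 14, 16}, so |A + A| = 18.
Step 2: Doubling constant K = |A + A|/|A| = 18/6 = 18/6 ≈ 3.0000.
Step 3: Plünnecke-Ruzsa gives |3A| ≤ K³·|A| = (3.0000)³ · 6 ≈ 162.0000.
Step 4: Compute 3A = A + A + A directly by enumerating all triples (a,b,c) ∈ A³; |3A| = 33.
Step 5: Check 33 ≤ 162.0000? Yes ✓.

K = 18/6, Plünnecke-Ruzsa bound K³|A| ≈ 162.0000, |3A| = 33, inequality holds.
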